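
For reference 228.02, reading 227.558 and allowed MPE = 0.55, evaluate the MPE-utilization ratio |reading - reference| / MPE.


e = indication - reference = 227.558 - 228.02 = -0.4620
|e| = 0.4620
ratio = |e| / MPE = 0.4620 / 0.55
ratio = 0.8400

0.8400


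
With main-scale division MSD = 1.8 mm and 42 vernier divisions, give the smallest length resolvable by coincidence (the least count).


LC = MSD / n_div
= 1.8 / 42
= 0.0429

0.0429


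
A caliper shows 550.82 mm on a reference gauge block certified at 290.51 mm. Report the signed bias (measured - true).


Systematic error = measured - true
= 550.82 - 290.51
= 260.3100

260.3100


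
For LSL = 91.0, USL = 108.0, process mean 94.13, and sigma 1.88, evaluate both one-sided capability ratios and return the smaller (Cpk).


Cpu = (USL - mean) / (3*sigma) = (108.0 - 94.13) / (3*1.88) = 2.4592
Cpl = (mean - LSL) / (3*sigma) = (94.13 - 91.0) / (3*1.88) = 0.5550
Cpk = min(Cpu, Cpl) = 0.5550

0.5550


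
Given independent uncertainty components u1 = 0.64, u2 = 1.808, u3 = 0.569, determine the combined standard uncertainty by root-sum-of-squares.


uc = sqrt(0.64^2 + 1.808^2 + 0.569^2)
uc = sqrt(4.002225)
uc = 2.0006

2.0006


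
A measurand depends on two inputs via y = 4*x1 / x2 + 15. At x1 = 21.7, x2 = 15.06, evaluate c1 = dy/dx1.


y = 4*x1 / x2 + 15
dy/dx1 = 4/x2
Evaluate at x2 = 15.06: c1 = 4 / 15.06
c1 = 0.2656

0.2656


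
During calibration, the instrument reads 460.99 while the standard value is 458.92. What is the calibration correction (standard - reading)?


Correction = standard - reading
= 458.92 - 460.99
= -2.0700

-2.0700


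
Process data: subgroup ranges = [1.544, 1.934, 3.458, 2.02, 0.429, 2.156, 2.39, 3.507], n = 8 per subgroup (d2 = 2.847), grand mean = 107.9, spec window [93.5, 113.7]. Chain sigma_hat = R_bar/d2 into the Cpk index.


R_bar = (1.544 + 1.934 + 3.458 + 2.02 + 0.429 + 2.156 + 2.39 + 3.507) / 8 = 2.17975
sigma = R_bar / d2 = 2.17975 / 2.847 = 0.76563049
Cp = (USL - LSL)/(6*sigma) = (113.7 - 93.5)/(6*0.76563049) = 4.3972
Cpu = (113.7 - 107.9)/(3*0.76563049) = 2.5252
Cpl = (107.9 - 93.5)/(3*0.76563049) = 6.2693
Cpk = min(Cpu, Cpl) = 2.5252

2.5252


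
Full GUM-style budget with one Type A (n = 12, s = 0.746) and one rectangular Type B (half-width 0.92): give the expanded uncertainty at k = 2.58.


u_A = s / sqrt(n) = 0.746 / sqrt(12) = 0.21535165
u_B = half_width / sqrt(3) = 0.92 / sqrt(3) = 0.53116225
uc = sqrt(u_A^2 + u_B^2) = sqrt(0.21535165^2 + 0.53116225^2) = 0.57315763
U = k * uc = 2.58 * 0.57315763
U = 1.4787

1.4787


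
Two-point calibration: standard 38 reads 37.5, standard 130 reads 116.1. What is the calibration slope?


slope = (y2 - y1) / (x2 - x1)
= (116.1 - 37.5) / (130 - 38)
= 78.6000 / 92
= 0.8543

0.8543


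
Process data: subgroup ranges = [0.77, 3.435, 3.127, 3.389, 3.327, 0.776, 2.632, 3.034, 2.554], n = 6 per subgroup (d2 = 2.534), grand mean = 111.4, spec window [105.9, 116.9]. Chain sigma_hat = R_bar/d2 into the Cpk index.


R_bar = (0.77 + 3.435 + 3.127 + 3.389 + 3.327 + 0.776 + 2.632 + 3.034 + 2.554) / 9 = 2.5604444
sigma = R_bar / d2 = 2.5604444 / 2.534 = 1.0104358
Cp = (USL - LSL)/(6*sigma) = (116.9 - 105.9)/(6*1.0104358) = 1.8144
Cpu = (116.9 - 111.4)/(3*1.0104358) = 1.8144
Cpl = (111.4 - 105.9)/(3*1.0104358) = 1.8144
Cpk = min(Cpu, Cpl) = 1.8144

1.8144


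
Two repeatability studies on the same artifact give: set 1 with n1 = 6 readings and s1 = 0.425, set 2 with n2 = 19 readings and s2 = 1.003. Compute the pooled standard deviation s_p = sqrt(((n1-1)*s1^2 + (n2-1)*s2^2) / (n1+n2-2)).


s_p = sqrt(((n1-1)*s1^2 + (n2-1)*s2^2) / (n1+n2-2))
numerator = (6-1)*0.425^2 + (19-1)*1.003^2 = 0.903125 + 18.108162 = 19.011287
denominator = 6 + 19 - 2 = 23
s_p^2 = 19.011287 / 23 = 0.8265777
s_p = sqrt(0.8265777) = 0.9092

0.9092


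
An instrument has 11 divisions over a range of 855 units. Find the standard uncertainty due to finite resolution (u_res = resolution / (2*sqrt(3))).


resolution = range / divisions
resolution = 855 / 11 = 77.727273
u_res = resolution / (2*sqrt(3))
u_res = 77.727273 / 3.4641016
u_res = 22.4379

22.4379


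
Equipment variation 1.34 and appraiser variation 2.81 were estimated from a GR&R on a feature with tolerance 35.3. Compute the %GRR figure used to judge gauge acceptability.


GRR = sqrt(EV^2 + AV^2) = sqrt(1.34^2 + 2.81^2) = 3.1131495
%GRR = GRR / tol * 100 = 3.1131495 / 35.3 * 100
%GRR = 8.8191

8.8191


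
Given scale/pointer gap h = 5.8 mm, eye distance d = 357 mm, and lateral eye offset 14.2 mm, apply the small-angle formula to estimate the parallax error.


error = h * offset / d
= 5.8 * 14.2 / 357
= 0.2307

0.2307


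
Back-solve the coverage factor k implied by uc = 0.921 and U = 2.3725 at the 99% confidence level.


k = U / uc
k = 2.3725 / 0.921
k = 2.576

2.576


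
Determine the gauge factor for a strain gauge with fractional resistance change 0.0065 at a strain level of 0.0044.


GF = (dR/R) / epsilon
= 0.0065 / 0.0044
= 1.4773

1.4773


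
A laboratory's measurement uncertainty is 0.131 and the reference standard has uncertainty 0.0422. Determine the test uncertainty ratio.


TUR = u_lab / u_ref
= 0.131 / 0.0422
= 3.1043

3.1043


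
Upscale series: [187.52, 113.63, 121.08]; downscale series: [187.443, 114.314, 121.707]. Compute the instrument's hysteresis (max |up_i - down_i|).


|187.52 - 187.443| = 0.0770
|113.63 - 114.314| = 0.6840
|121.08 - 121.707| = 0.6270
hysteresis = max(diffs) = 0.6840

0.6840


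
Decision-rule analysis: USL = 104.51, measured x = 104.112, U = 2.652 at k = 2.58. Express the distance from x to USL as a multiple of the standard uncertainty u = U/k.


u = U / k = 2.652 / 2.58 = 1.027907
margin = |USL - x| = |104.51 - 104.112| = 0.398
z = margin / u = 0.398 / 1.027907
z = 0.3872

0.3872


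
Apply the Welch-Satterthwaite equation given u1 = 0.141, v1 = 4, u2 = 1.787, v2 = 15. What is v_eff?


uc = sqrt(u1^2 + u2^2) = sqrt(0.141^2 + 1.787^2) = 1.792554
v_eff = uc^4 / (u1^4/v1 + u2^4/v2)
= 1.792554^4 / (0.141^4/4 + 1.787^4/15)
= 10.324975 / 0.67993918
v_eff = 15.1851

15.1851


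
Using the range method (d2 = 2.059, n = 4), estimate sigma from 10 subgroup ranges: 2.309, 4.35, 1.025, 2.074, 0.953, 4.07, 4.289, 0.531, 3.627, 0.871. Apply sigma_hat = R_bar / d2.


R_bar = (2.309 + 4.35 + 1.025 + 2.074 + 0.953 + 4.07 + 4.289 + 0.531 + 3.627 + 0.871) / 10
R_bar = 24.099 / 10 = 2.4099
sigma_hat = R_bar / d2 = 2.4099 / 2.059 = 1.1704

1.1704


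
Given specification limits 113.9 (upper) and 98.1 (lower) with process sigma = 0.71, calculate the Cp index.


Cp = (USL - LSL) / (6 * sigma)
= (113.9 - 98.1) / (6 * 0.71)
= 15.8000 / 4.2600
= 3.7089

3.7089


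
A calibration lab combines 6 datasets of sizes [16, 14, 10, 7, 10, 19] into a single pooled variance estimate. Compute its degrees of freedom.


nu = sum_i (n_i - 1)
nu = ((16 - 1) + (14 - 1) + (10 - 1) + (7 - 1) + (10 - 1) + (19 - 1))
nu = 15 + 13 + 9 + 6 + 9 + 18
nu = 70

70


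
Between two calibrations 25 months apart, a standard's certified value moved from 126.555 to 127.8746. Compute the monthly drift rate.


rate = (v2 - v1) / months
= (127.8746 - 126.555) / 25
= 1.3196 / 25
= 0.0528

0.0528


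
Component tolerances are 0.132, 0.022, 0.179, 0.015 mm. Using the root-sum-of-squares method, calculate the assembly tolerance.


RSS = sqrt(0.132^2 + 0.022^2 + 0.179^2 + 0.015^2)
= sqrt(0.050174)
= 0.2240

0.2240


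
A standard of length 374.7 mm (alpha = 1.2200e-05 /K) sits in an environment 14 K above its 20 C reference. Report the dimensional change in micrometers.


dL = L * alpha * dT
= 374.7 * 1.2200e-05 * 14
= 0.0639988 mm
dL_um = 0.0639988 * 1000 = 63.9988 um

63.9988


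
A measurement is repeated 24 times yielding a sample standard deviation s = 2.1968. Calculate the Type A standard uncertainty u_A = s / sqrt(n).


u_A = s / sqrt(n)
u_A = 2.1968 / sqrt(24)
u_A = 2.1968 / 4.8989795
u_A = 0.4484

0.4484


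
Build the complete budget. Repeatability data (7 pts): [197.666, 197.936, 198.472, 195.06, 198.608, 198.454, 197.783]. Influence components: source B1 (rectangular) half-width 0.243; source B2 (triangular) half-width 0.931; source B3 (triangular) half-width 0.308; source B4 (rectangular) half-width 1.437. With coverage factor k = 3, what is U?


mean = (197.666 + 197.936 + 198.472 + 195.06 + 198.608 + 198.454 + 197.783) / 7 = 197.7112857
s = sqrt(sum((x - mean)^2)/(n-1)) = 1.226201
u_A = s / sqrt(n) = 1.226201 / sqrt(7) = 0.46346041
u_B1 = 0.243 / sqrt(3) = 0.14029612
u_B2 = 0.931 / sqrt(6) = 0.38007916
u_B3 = 0.308 / sqrt(6) = 0.12574047
u_B4 = 1.437 / sqrt(3) = 0.82965234
uc = sqrt(0.46346041^2 + 0.14029612^2 + 0.38007916^2 + 0.12574047^2 + 0.82965234^2) = 1.0407076
U = k * uc = 3 * 1.0407076
U = 3.1221

3.1221


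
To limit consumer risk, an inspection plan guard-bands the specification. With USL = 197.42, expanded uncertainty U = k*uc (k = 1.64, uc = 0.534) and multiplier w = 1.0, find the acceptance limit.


U = k * uc = 1.64 * 0.534 = 0.87576
guard band g = w * U = 1.0 * 0.87576 = 0.87576
AL = USL - g = 197.42 - 0.87576
AL = 196.5442

196.5442


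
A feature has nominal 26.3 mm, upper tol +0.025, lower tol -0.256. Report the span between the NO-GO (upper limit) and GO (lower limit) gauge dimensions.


GO = nominal - lower_tol (smallest hole = maximum material condition)
GO = 26.3 - 0.256 = 26.044
NO-GO = nominal + upper_tol (largest hole = least material condition)
NO-GO = 26.3 + 0.025 = 26.325
spread = NO-GO - GO = 26.325 - 26.044 = 0.2810

0.2810


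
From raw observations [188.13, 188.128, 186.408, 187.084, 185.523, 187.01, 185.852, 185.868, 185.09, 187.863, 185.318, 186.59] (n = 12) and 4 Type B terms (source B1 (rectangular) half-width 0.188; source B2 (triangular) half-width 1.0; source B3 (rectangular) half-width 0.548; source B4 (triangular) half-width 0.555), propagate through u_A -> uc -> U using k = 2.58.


mean = (188.13 + 188.128 + 186.408 + 187.084 + 185.523 + 187.01 + 185.852 + 185.868 + 185.09 + 187.863 + 185.318 + 186.59) / 12 = 186.572
s = sqrt(sum((x - mean)^2)/(n-1)) = 1.0820707
u_A = s / sqrt(n) = 1.0820707 / sqrt(12) = 0.3123669
u_B1 = 0.188 / sqrt(3) = 0.10854185
u_B2 = 1.0 / sqrt(6) = 0.40824829
u_B3 = 0.548 / sqrt(3) = 0.31638795
u_B4 = 0.555 / sqrt(6) = 0.2265778
uc = sqrt(0.3123669^2 + 0.10854185^2 + 0.40824829^2 + 0.31638795^2 + 0.2265778^2) = 0.65380419
U = k * uc = 2.58 * 0.65380419
U = 1.6868

1.6868


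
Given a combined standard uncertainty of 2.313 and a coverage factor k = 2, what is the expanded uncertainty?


U = k * uc
U = 2 * 2.313
U = 4.6260

4.6260


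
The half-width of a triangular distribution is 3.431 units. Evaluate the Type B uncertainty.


u_B = half_width / sqrt(6)
u_B = 3.431 / 2.4494897
u_B = 1.4007

1.4007


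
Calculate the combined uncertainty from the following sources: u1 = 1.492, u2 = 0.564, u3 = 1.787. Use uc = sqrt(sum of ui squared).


uc = sqrt(1.492^2 + 0.564^2 + 1.787^2)
uc = sqrt(5.737529)
uc = 2.3953

2.3953


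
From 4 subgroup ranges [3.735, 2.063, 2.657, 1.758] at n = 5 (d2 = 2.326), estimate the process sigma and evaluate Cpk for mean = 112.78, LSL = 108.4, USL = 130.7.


R_bar = (3.735 + 2.063 + 2.657 + 1.758) / 4 = 2.55325
sigma = R_bar / d2 = 2.55325 / 2.326 = 1.0976999
Cp = (USL - LSL)/(6*sigma) = (130.7 - 108.4)/(6*1.0976999) = 3.3859
Cpu = (130.7 - 112.78)/(3*1.0976999) = 5.4417
Cpl = (112.78 - 108.4)/(3*1.0976999) = 1.3301
Cpk = min(Cpu, Cpl) = 1.3301

1.3301


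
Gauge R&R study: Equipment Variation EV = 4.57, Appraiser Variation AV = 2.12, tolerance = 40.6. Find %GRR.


GRR = sqrt(EV^2 + AV^2) = sqrt(4.57^2 + 2.12^2) = 5.0377872
%GRR = GRR / tol * 100 = 5.0377872 / 40.6 * 100
%GRR = 12.4083

12.4083


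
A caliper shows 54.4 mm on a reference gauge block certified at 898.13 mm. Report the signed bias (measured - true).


Systematic error = measured - true
= 54.4 - 898.13
= -843.7300

-843.7300


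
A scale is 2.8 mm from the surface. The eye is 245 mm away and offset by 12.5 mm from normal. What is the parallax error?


error = h * offset / d
= 2.8 * 12.5 / 245
= 0.1429

0.1429


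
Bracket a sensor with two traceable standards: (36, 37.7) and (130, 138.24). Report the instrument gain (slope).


slope = (y2 - y1) / (x2 - x1)
= (138.24 - 37.7) / (130 - 36)
= 100.5400 / 94
= 1.0696

1.0696


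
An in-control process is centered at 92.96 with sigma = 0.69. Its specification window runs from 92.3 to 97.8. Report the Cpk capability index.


Cpu = (USL - mean) / (3*sigma) = (97.8 - 92.96) / (3*0.69) = 2.3382
Cpl = (mean - LSL) / (3*sigma) = (92.96 - 92.3) / (3*0.69) = 0.3188
Cpk = min(Cpu, Cpl) = 0.3188

0.3188


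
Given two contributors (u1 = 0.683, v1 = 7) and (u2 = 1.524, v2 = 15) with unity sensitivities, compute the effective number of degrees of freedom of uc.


uc = sqrt(u1^2 + u2^2) = sqrt(0.683^2 + 1.524^2) = 1.6700494
v_eff = uc^4 / (u1^4/v1 + u2^4/v2)
= 1.6700494^4 / (0.683^4/7 + 1.524^4/15)
= 7.7788836 / 0.39071138
v_eff = 19.9095

19.9095


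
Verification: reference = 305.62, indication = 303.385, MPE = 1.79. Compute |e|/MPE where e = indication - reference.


e = indication - reference = 303.385 - 305.62 = -2.2350
|e| = 2.2350
ratio = |e| / MPE = 2.2350 / 1.79
ratio = 1.2486

1.2486


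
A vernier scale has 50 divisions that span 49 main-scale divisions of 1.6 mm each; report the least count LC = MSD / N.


LC = MSD / n_div
= 1.6 / 50
= 0.0320

0.0320


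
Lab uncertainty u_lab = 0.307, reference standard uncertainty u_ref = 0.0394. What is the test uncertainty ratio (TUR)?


TUR = u_lab / u_ref
= 0.307 / 0.0394
= 7.7919

7.7919


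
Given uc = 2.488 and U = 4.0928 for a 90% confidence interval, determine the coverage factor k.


k = U / uc
k = 4.0928 / 2.488
k = 1.645

1.645


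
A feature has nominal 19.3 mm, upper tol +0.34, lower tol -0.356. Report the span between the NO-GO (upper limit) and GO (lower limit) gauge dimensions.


GO = nominal - lower_tol (smallest hole = maximum material condition)
GO = 19.3 - 0.356 = 18.944
NO-GO = nominal + upper_tol (largest hole = least material condition)
NO-GO = 19.3 + 0.34 = 19.64
spread = NO-GO - GO = 19.64 - 18.944 = 0.6960

0.6960


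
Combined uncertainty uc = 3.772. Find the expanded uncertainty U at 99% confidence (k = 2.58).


U = k * uc
U = 2.58 * 3.772
U = 9.7318

9.7318


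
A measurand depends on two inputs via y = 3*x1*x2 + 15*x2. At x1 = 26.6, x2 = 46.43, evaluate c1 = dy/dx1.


y = 3*x1*x2 + 15*x2
dy/dx1 = 3*x2
Evaluate at x2 = 46.43: c1 = 3 * 46.43
c1 = 139.2900

139.2900


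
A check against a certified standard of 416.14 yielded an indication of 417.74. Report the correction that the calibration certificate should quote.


Correction = standard - reading
= 416.14 - 417.74
= -1.6000

-1.6000


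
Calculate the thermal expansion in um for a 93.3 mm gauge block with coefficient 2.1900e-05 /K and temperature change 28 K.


dL = L * alpha * dT
= 93.3 * 2.1900e-05 * 28
= 0.0572116 mm
dL_um = 0.0572116 * 1000 = 57.2116 um

57.2116


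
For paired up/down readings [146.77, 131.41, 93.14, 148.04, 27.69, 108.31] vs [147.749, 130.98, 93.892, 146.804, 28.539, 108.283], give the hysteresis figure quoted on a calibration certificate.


|146.77 - 147.749| = 0.9790
|131.41 - 130.98| = 0.4300
|93.14 - 93.892| = 0.7520
|148.04 - 146.804| = 1.2360
|27.69 - 28.539| = 0.8490
|108.31 - 108.283| = 0.0270
hysteresis = max(diffs) = 1.2360

1.2360


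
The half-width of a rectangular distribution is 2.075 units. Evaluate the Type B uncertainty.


u_B = half_width / sqrt(3)
u_B = 2.075 / 1.7320508
u_B = 1.1980

1.1980


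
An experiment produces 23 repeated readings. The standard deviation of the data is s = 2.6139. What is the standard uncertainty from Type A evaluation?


u_A = s / sqrt(n)
u_A = 2.6139 / sqrt(23)
u_A = 2.6139 / 4.7958315
u_A = 0.5450

0.5450


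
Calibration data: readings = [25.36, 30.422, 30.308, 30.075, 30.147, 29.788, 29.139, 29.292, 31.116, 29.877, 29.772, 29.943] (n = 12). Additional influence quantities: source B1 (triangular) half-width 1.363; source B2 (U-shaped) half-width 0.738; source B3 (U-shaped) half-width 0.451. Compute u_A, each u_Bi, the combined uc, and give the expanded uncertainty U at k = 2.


mean = (25.36 + 30.422 + 30.308 + 30.075 + 30.147 + 29.788 + 29.139 + 29.292 + 31.116 + 29.877 + 29.772 + 29.943) / 12 = 29.60325
s = sqrt(sum((x - mean)^2)/(n-1)) = 1.431598
u_A = s / sqrt(n) = 1.431598 / sqrt(12) = 0.41326675
u_B1 = 1.363 / sqrt(6) = 0.55644242
u_B2 = 0.738 / sqrt(2) = 0.5218448
u_B3 = 0.451 / sqrt(2) = 0.31890516
uc = sqrt(0.41326675^2 + 0.55644242^2 + 0.5218448^2 + 0.31890516^2) = 0.92435928
U = k * uc = 2 * 0.92435928
U = 1.8487

1.8487


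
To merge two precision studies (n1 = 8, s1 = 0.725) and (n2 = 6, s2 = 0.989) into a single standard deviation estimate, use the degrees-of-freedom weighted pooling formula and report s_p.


s_p = sqrt(((n1-1)*s1^2 + (n2-1)*s2^2) / (n1+n2-2))
numerator = (8-1)*0.725^2 + (6-1)*0.989^2 = 3.679375 + 4.890605 = 8.56998
denominator = 8 + 6 - 2 = 12
s_p^2 = 8.56998 / 12 = 0.714165
s_p = sqrt(0.714165) = 0.8451

0.8451


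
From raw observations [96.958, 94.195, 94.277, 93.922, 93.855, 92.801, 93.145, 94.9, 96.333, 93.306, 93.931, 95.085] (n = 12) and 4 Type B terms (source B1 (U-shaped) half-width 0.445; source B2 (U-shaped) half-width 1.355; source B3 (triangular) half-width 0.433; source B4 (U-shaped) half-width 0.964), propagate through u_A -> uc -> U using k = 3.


mean = (96.958 + 94.195 + 94.277 + 93.922 + 93.855 + 92.801 + 93.145 + 94.9 + 96.333 + 93.306 + 93.931 + 95.085) / 12 = 94.39233333
s = sqrt(sum((x - mean)^2)/(n-1)) = 1.2478949
u_A = s / sqrt(n) = 1.2478949 / sqrt(12) = 0.36023623
u_B1 = 0.445 / sqrt(2) = 0.31466252
u_B2 = 1.355 / sqrt(2) = 0.95812969
u_B3 = 0.433 / sqrt(6) = 0.17677151
u_B4 = 0.964 / sqrt(2) = 0.68165094
uc = sqrt(0.36023623^2 + 0.31466252^2 + 0.95812969^2 + 0.17677151^2 + 0.68165094^2) = 1.2816752
U = k * uc = 3 * 1.2816752
U = 3.8450

3.8450


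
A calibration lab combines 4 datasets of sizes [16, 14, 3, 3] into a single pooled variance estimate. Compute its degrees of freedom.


nu = sum_i (n_i - 1)
nu = ((16 - 1) + (14 - 1) + (3 - 1) + (3 - 1))
nu = 15 + 13 + 2 + 2
nu = 32

32


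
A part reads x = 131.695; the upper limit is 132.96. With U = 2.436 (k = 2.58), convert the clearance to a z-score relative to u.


u = U / k = 2.436 / 2.58 = 0.94418605
margin = |USL - x| = |132.96 - 131.695| = 1.265
z = margin / u = 1.265 / 0.94418605
z = 1.3398

1.3398


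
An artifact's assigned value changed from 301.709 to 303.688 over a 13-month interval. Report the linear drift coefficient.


rate = (v2 - v1) / months
= (303.688 - 301.709) / 13
= 1.9790 / 13
= 0.1522

0.1522


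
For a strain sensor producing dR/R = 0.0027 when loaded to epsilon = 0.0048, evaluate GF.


GF = (dR/R) / epsilon
= 0.0027 / 0.0048
= 0.5625

0.5625


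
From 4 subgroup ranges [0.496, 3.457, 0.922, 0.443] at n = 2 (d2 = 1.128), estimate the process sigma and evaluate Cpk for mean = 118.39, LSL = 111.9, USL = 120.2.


R_bar = (0.496 + 3.457 + 0.922 + 0.443) / 4 = 1.3295
sigma = R_bar / d2 = 1.3295 / 1.128 = 1.1786348
Cp = (USL - LSL)/(6*sigma) = (120.2 - 111.9)/(6*1.1786348) = 1.1737
Cpu = (120.2 - 118.39)/(3*1.1786348) = 0.5119
Cpl = (118.39 - 111.9)/(3*1.1786348) = 1.8355
Cpk = min(Cpu, Cpl) = 0.5119

0.5119


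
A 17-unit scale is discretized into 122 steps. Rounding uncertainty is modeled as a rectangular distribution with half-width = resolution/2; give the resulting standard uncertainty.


resolution = range / divisions
resolution = 17 / 122 = 0.13934426
u_res = resolution / (2*sqrt(3))
u_res = 0.13934426 / 3.4641016
u_res = 0.0402

0.0402


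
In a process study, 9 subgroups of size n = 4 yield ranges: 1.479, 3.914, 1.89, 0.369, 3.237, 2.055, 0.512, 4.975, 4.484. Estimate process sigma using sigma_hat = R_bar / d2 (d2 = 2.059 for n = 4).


R_bar = (1.479 + 3.914 + 1.89 + 0.369 + 3.237 + 2.055 + 0.512 + 4.975 + 4.484) / 9
R_bar = 22.915 / 9 = 2.5461111
sigma_hat = R_bar / d2 = 2.5461111 / 2.059 = 1.2366

1.2366


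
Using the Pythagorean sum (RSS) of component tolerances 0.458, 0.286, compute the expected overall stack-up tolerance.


RSS = sqrt(0.458^2 + 0.286^2)
= sqrt(0.29156)
= 0.5400

0.5400


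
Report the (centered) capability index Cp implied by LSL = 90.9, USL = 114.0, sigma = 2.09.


Cp = (USL - LSL) / (6 * sigma)
= (114.0 - 90.9) / (6 * 2.09)
= 23.1000 / 12.5400
= 1.8421

1.8421


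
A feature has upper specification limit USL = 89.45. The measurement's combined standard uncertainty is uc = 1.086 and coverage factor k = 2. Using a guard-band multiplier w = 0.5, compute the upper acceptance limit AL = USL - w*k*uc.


U = k * uc = 2 * 1.086 = 2.172
guard band g = w * U = 0.5 * 2.172 = 1.086
AL = USL - g = 89.45 - 1.086
AL = 88.3640

88.3640


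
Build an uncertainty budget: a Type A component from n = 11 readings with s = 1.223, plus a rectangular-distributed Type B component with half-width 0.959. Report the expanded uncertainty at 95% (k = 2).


u_A = s / sqrt(n) = 1.223 / sqrt(11) = 0.36874837
u_B = half_width / sqrt(3) = 0.959 / sqrt(3) = 0.55367891
uc = sqrt(u_A^2 + u_B^2) = sqrt(0.36874837^2 + 0.55367891^2) = 0.66523356
U = k * uc = 2 * 0.66523356
U = 1.3305

1.3305


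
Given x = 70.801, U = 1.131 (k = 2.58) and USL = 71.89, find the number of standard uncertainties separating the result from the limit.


u = U / k = 1.131 / 2.58 = 0.43837209
margin = |USL - x| = |71.89 - 70.801| = 1.089
z = margin / u = 1.089 / 0.43837209
z = 2.4842

2.4842


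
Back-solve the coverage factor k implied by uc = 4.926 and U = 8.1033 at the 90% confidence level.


k = U / uc
k = 8.1033 / 4.926
k = 1.645

1.645


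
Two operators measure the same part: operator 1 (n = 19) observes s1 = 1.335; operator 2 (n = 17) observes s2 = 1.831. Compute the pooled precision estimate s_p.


s_p = sqrt(((n1-1)*s1^2 + (n2-1)*s2^2) / (n1+n2-2))
numerator = (19-1)*1.335^2 + (17-1)*1.831^2 = 32.08005 + 53.640976 = 85.721026
denominator = 19 + 17 - 2 = 34
s_p^2 = 85.721026 / 34 = 2.5212066
s_p = sqrt(2.5212066) = 1.5878

1.5878


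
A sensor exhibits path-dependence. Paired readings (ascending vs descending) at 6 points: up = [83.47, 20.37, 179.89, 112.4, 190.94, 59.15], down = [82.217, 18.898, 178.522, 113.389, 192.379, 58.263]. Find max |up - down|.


|83.47 - 82.217| = 1.2530
|20.37 - 18.898| = 1.4720
|179.89 - 178.522| = 1.3680
|112.4 - 113.389| = 0.9890
|190.94 - 192.379| = 1.4390
|59.15 - 58.263| = 0.8870
hysteresis = max(diffs) = 1.4720

1.4720


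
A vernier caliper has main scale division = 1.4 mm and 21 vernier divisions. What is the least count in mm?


LC = MSD / n_div
= 1.4 / 21
= 0.0667

0.0667


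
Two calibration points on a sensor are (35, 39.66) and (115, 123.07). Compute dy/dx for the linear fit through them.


slope = (y2 - y1) / (x2 - x1)
= (123.07 - 39.66) / (115 - 35)
= 83.4100 / 80
= 1.0426

1.0426


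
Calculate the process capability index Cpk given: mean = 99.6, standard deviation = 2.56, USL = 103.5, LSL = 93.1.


Cpu = (USL - mean) / (3*sigma) = (103.5 - 99.6) / (3*2.56) = 0.5078
Cpl = (mean - LSL) / (3*sigma) = (99.6 - 93.1) / (3*2.56) = 0.8464
Cpk = min(Cpu, Cpl) = 0.5078

0.5078


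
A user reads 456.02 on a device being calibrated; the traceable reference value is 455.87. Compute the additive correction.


Correction = standard - reading
= 455.87 - 456.02
= -0.1500

-0.1500


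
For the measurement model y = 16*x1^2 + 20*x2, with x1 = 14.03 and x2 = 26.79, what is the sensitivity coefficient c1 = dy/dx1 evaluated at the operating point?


y = 16*x1^2 + 20*x2
dy/dx1 = 2*16*x1
Evaluate at x1 = 14.03: c1 = 32 * 14.03
c1 = 448.9600

448.9600


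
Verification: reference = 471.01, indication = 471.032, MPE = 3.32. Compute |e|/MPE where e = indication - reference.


e = indication - reference = 471.032 - 471.01 = 0.0220
|e| = 0.0220
ratio = |e| / MPE = 0.0220 / 3.32
ratio = 0.0066

0.0066


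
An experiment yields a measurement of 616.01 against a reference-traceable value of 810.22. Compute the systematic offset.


Systematic error = measured - true
= 616.01 - 810.22
= -194.2100

-194.2100


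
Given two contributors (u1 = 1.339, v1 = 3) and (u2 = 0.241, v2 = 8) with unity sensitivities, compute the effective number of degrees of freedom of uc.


uc = sqrt(u1^2 + u2^2) = sqrt(1.339^2 + 0.241^2) = 1.3605153
v_eff = uc^4 / (u1^4/v1 + u2^4/v2)
= 1.3605153^4 / (1.339^4/3 + 0.241^4/8)
= 3.426208 / 1.0719436
v_eff = 3.1963

3.1963


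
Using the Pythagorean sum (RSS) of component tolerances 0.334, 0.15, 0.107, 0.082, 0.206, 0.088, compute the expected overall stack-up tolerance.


RSS = sqrt(0.334^2 + 0.15^2 + 0.107^2 + 0.082^2 + 0.206^2 + 0.088^2)
= sqrt(0.202409)
= 0.4499

0.4499


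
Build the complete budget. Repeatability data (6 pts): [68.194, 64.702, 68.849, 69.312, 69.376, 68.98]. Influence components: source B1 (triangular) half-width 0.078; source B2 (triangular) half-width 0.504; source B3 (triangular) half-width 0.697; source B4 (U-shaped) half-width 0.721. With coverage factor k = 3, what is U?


mean = (68.194 + 64.702 + 68.849 + 69.312 + 69.376 + 68.98) / 6 = 68.2355
s = sqrt(sum((x - mean)^2)/(n-1)) = 1.7819988
u_A = s / sqrt(n) = 1.7819988 / sqrt(6) = 0.72749796
u_B1 = 0.078 / sqrt(6) = 0.031843367
u_B2 = 0.504 / sqrt(6) = 0.20575714
u_B3 = 0.697 / sqrt(6) = 0.28454906
u_B4 = 0.721 / sqrt(2) = 0.50982399
uc = sqrt(0.72749796^2 + 0.031843367^2 + 0.20575714^2 + 0.28454906^2 + 0.50982399^2) = 0.95576773
U = k * uc = 3 * 0.95576773
U = 2.8673

2.8673


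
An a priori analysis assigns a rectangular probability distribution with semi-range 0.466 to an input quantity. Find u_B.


u_B = half_width / sqrt(3)
u_B = 0.466 / 1.7320508
u_B = 0.2690

0.2690


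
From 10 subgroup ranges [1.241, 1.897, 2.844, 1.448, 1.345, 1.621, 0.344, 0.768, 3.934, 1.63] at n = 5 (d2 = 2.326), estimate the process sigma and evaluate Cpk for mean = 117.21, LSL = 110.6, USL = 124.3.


R_bar = (1.241 + 1.897 + 2.844 + 1.448 + 1.345 + 1.621 + 0.344 + 0.768 + 3.934 + 1.63) / 10 = 1.7072
sigma = R_bar / d2 = 1.7072 / 2.326 = 0.73396389
Cp = (USL - LSL)/(6*sigma) = (124.3 - 110.6)/(6*0.73396389) = 3.1110
Cpu = (124.3 - 117.21)/(3*0.73396389) = 3.2200
Cpl = (117.21 - 110.6)/(3*0.73396389) = 3.0020
Cpk = min(Cpu, Cpl) = 3.0020

3.0020


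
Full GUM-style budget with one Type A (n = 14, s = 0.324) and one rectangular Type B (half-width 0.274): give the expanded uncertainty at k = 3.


u_A = s / sqrt(n) = 0.324 / sqrt(14) = 0.086592642
u_B = half_width / sqrt(3) = 0.274 / sqrt(3) = 0.15819397
uc = sqrt(u_A^2 + u_B^2) = sqrt(0.086592642^2 + 0.15819397^2) = 0.18034306
U = k * uc = 3 * 0.18034306
U = 0.5410

0.5410


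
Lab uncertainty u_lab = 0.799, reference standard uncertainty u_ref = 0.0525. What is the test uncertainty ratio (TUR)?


TUR = u_lab / u_ref
= 0.799 / 0.0525
= 15.2190

15.2190


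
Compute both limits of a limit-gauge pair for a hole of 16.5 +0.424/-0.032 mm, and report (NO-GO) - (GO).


GO = nominal - lower_tol (smallest hole = maximum material condition)
GO = 16.5 - 0.032 = 16.468
NO-GO = nominal + upper_tol (largest hole = least material condition)
NO-GO = 16.5 + 0.424 = 16.924
spread = NO-GO - GO = 16.924 - 16.468 = 0.4560

0.4560


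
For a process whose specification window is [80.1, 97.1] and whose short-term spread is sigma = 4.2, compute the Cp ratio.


Cp = (USL - LSL) / (6 * sigma)
= (97.1 - 80.1) / (6 * 4.2)
= 17.0000 / 25.2000
= 0.6746

0.6746


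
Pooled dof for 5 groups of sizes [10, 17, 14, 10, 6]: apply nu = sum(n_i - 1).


nu = sum_i (n_i - 1)
nu = ((10 - 1) + (17 - 1) + (14 - 1) + (10 - 1) + (6 - 1))
nu = 9 + 16 + 13 + 9 + 5
nu = 52

52


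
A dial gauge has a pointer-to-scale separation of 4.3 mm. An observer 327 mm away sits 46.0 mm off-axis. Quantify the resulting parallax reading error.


error = h * offset / d
= 4.3 * 46.0 / 327
= 0.6049

0.6049


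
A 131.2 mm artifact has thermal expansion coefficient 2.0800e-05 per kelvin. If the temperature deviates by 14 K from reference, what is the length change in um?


dL = L * alpha * dT
= 131.2 * 2.0800e-05 * 14
= 0.0382054 mm
dL_um = 0.0382054 * 1000 = 38.2054 um

38.2054


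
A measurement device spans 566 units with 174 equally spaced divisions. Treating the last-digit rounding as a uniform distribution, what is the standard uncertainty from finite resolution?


resolution = range / divisions
resolution = 566 / 174 = 3.2528736
u_res = resolution / (2*sqrt(3))
u_res = 3.2528736 / 3.4641016
u_res = 0.9390

0.9390


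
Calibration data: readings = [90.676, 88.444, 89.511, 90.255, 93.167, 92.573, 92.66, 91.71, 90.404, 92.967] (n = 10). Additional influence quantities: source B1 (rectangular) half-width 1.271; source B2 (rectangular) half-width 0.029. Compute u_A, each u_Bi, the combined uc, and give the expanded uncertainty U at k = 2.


mean = (90.676 + 88.444 + 89.511 + 90.255 + 93.167 + 92.573 + 92.66 + 91.71 + 90.404 + 92.967) / 10 = 91.2367
s = sqrt(sum((x - mean)^2)/(n-1)) = 1.6160381
u_A = s / sqrt(n) = 1.6160381 / sqrt(10) = 0.51103612
u_B1 = 1.271 / sqrt(3) = 0.73381219
u_B2 = 0.029 / sqrt(3) = 0.016743158
uc = sqrt(0.51103612^2 + 0.73381219^2 + 0.016743158^2) = 0.89438167
U = k * uc = 2 * 0.89438167
U = 1.7888

1.7888


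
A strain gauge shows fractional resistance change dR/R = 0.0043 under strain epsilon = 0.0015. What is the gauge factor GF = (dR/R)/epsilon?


GF = (dR/R) / epsilon
= 0.0043 / 0.0015
= 2.8667

2.8667


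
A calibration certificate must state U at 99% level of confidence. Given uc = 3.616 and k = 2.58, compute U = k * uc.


U = k * uc
U = 2.58 * 3.616
U = 9.3293

9.3293


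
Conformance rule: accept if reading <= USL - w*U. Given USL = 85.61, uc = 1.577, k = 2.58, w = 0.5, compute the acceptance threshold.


U = k * uc = 2.58 * 1.577 = 4.06866
guard band g = w * U = 0.5 * 4.06866 = 2.03433
AL = USL - g = 85.61 - 2.03433
AL = 83.5757

83.5757


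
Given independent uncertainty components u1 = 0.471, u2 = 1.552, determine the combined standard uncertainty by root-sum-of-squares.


uc = sqrt(0.471^2 + 1.552^2)
uc = sqrt(2.630545)
uc = 1.6219

1.6219


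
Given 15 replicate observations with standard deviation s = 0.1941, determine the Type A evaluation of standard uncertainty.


u_A = s / sqrt(n)
u_A = 0.1941 / sqrt(15)
u_A = 0.1941 / 3.8729833
u_A = 0.0501

0.0501


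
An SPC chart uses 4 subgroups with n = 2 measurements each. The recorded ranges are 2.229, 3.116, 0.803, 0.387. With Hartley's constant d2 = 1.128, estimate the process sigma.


R_bar = (2.229 + 3.116 + 0.803 + 0.387) / 4
R_bar = 6.535 / 4 = 1.63375
sigma_hat = R_bar / d2 = 1.63375 / 1.128 = 1.4484

1.4484


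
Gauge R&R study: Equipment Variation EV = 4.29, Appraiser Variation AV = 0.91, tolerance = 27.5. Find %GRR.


GRR = sqrt(EV^2 + AV^2) = sqrt(4.29^2 + 0.91^2) = 4.3854532
%GRR = GRR / tol * 100 = 4.3854532 / 27.5 * 100
%GRR = 15.9471

15.9471


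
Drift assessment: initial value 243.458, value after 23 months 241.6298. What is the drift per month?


rate = (v2 - v1) / months
= (241.6298 - 243.458) / 23
= -1.8282 / 23
= -0.0795

-0.0795


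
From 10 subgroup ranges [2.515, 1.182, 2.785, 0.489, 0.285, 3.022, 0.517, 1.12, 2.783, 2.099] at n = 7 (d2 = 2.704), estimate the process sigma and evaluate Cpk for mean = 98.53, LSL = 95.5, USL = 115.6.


R_bar = (2.515 + 1.182 + 2.785 + 0.489 + 0.285 + 3.022 + 0.517 + 1.12 + 2.783 + 2.099) / 10 = 1.6797
sigma = R_bar / d2 = 1.6797 / 2.704 = 0.62119083
Cp = (USL - LSL)/(6*sigma) = (115.6 - 95.5)/(6*0.62119083) = 5.3929
Cpu = (115.6 - 98.53)/(3*0.62119083) = 9.1598
Cpl = (98.53 - 95.5)/(3*0.62119083) = 1.6259
Cpk = min(Cpu, Cpl) = 1.6259

1.6259


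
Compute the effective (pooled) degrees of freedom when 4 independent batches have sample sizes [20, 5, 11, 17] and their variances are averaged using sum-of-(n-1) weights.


nu = sum_i (n_i - 1)
nu = ((20 - 1) + (5 - 1) + (11 - 1) + (17 - 1))
nu = 19 + 4 + 10 + 16
nu = 49

49


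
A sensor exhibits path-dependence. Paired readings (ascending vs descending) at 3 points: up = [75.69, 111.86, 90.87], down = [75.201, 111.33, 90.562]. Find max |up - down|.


|75.69 - 75.201| = 0.4890
|111.86 - 111.33| = 0.5300
|90.87 - 90.562| = 0.3080
hysteresis = max(diffs) = 0.5300

0.5300


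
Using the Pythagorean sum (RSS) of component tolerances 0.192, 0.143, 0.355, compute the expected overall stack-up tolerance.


RSS = sqrt(0.192^2 + 0.143^2 + 0.355^2)
= sqrt(0.183338)
= 0.4282

0.4282


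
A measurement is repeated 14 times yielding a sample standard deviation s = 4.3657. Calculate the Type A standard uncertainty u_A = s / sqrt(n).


u_A = s / sqrt(n)
u_A = 4.3657 / sqrt(14)
u_A = 4.3657 / 3.7416574
u_A = 1.1668

1.1668


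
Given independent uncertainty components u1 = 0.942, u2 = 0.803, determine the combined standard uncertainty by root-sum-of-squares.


uc = sqrt(0.942^2 + 0.803^2)
uc = sqrt(1.532173)
uc = 1.2378

1.2378


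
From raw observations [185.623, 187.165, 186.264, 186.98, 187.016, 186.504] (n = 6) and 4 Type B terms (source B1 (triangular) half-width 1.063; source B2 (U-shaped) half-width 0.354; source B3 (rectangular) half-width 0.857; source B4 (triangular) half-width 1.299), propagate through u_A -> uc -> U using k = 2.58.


mean = (185.623 + 187.165 + 186.264 + 186.98 + 187.016 + 186.504) / 6 = 186.592
s = sqrt(sum((x - mean)^2)/(n-1)) = 0.58530983
u_A = s / sqrt(n) = 0.58530983 / sqrt(6) = 0.23895174
u_B1 = 1.063 / sqrt(6) = 0.43396793
u_B2 = 0.354 / sqrt(2) = 0.2503158
u_B3 = 0.857 / sqrt(3) = 0.49478918
u_B4 = 1.299 / sqrt(6) = 0.53031453
uc = sqrt(0.23895174^2 + 0.43396793^2 + 0.2503158^2 + 0.49478918^2 + 0.53031453^2) = 0.91330933
U = k * uc = 2.58 * 0.91330933
U = 2.3563

2.3563


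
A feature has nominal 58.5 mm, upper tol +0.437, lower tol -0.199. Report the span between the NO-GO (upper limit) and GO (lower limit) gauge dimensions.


GO = nominal - lower_tol (smallest hole = maximum material condition)
GO = 58.5 - 0.199 = 58.301
NO-GO = nominal + upper_tol (largest hole = least material condition)
NO-GO = 58.5 + 0.437 = 58.937
spread = NO-GO - GO = 58.937 - 58.301 = 0.6360

0.6360


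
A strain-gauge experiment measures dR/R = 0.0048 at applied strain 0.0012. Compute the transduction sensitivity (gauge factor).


GF = (dR/R) / epsilon
= 0.0048 / 0.0012
= 4.0000

4.0000


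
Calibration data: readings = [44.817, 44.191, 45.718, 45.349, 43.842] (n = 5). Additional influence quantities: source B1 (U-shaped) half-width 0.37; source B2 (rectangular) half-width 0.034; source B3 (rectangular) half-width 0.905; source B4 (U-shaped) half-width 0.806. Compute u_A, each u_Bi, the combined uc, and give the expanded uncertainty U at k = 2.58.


mean = (44.817 + 44.191 + 45.718 + 45.349 + 43.842) / 5 = 44.7834
s = sqrt(sum((x - mean)^2)/(n-1)) = 0.77969244
u_A = s / sqrt(n) = 0.77969244 / sqrt(5) = 0.34868906
u_B1 = 0.37 / sqrt(2) = 0.26162951
u_B2 = 0.034 / sqrt(3) = 0.019629909
u_B3 = 0.905 / sqrt(3) = 0.52250199
u_B4 = 0.806 / sqrt(2) = 0.56992807
uc = sqrt(0.34868906^2 + 0.26162951^2 + 0.019629909^2 + 0.52250199^2 + 0.56992807^2) = 0.88783204
U = k * uc = 2.58 * 0.88783204
U = 2.2906

2.2906


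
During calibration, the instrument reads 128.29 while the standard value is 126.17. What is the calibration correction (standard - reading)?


Correction = standard - reading
= 126.17 - 128.29
= -2.1200

-2.1200


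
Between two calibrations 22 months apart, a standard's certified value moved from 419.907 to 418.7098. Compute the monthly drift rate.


rate = (v2 - v1) / months
= (418.7098 - 419.907) / 22
= -1.1972 / 22
= -0.0544

-0.0544


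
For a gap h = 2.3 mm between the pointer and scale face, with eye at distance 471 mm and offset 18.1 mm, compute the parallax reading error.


error = h * offset / d
= 2.3 * 18.1 / 471
= 0.0884

0.0884


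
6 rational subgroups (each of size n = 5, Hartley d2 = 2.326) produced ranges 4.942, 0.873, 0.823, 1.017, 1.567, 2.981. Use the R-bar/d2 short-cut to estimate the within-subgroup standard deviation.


R_bar = (4.942 + 0.873 + 0.823 + 1.017 + 1.567 + 2.981) / 6
R_bar = 12.203 / 6 = 2.0338333
sigma_hat = R_bar / d2 = 2.0338333 / 2.326 = 0.8744

0.8744


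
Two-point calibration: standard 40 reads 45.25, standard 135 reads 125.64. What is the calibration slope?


slope = (y2 - y1) / (x2 - x1)
= (125.64 - 45.25) / (135 - 40)
= 80.3900 / 95
= 0.8462

0.8462


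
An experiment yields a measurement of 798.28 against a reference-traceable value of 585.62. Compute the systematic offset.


Systematic error = measured - true
= 798.28 - 585.62
= 212.6600

212.6600


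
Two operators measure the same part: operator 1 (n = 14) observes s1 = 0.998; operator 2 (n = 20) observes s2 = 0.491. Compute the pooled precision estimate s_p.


s_p = sqrt(((n1-1)*s1^2 + (n2-1)*s2^2) / (n1+n2-2))
numerator = (14-1)*0.998^2 + (20-1)*0.491^2 = 12.948052 + 4.580539 = 17.528591
denominator = 14 + 20 - 2 = 32
s_p^2 = 17.528591 / 32 = 0.54776847
s_p = sqrt(0.54776847) = 0.7401

0.7401


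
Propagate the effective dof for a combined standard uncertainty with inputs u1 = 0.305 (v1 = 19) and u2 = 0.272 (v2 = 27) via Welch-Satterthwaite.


uc = sqrt(u1^2 + u2^2) = sqrt(0.305^2 + 0.272^2) = 0.40866735
v_eff = uc^4 / (u1^4/v1 + u2^4/v2)
= 0.40866735^4 / (0.305^4/19 + 0.272^4/27)
= 0.027892007 / 0.00065818242
v_eff = 42.3773

42.3773


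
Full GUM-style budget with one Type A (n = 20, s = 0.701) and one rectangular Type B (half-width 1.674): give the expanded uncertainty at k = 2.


u_A = s / sqrt(n) = 0.701 / sqrt(20) = 0.15674837
u_B = half_width / sqrt(3) = 1.674 / sqrt(3) = 0.96648435
uc = sqrt(u_A^2 + u_B^2) = sqrt(0.15674837^2 + 0.96648435^2) = 0.97911289
U = k * uc = 2 * 0.97911289
U = 1.9582

1.9582


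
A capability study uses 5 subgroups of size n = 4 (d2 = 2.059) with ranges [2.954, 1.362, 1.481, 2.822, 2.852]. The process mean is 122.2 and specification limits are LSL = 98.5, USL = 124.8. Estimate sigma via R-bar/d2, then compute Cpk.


R_bar = (2.954 + 1.362 + 1.481 + 2.822 + 2.852) / 5 = 2.2942
sigma = R_bar / d2 = 2.2942 / 2.059 = 1.1142302
Cp = (USL - LSL)/(6*sigma) = (124.8 - 98.5)/(6*1.1142302) = 3.9340
Cpu = (124.8 - 122.2)/(3*1.1142302) = 0.7778
Cpl = (122.2 - 98.5)/(3*1.1142302) = 7.0901
Cpk = min(Cpu, Cpl) = 0.7778

0.7778


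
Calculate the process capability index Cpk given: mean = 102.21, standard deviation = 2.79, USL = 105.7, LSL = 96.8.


Cpu = (USL - mean) / (3*sigma) = (105.7 - 102.21) / (3*2.79) = 0.4170
Cpl = (mean - LSL) / (3*sigma) = (102.21 - 96.8) / (3*2.79) = 0.6464
Cpk = min(Cpu, Cpl) = 0.4170

0.4170


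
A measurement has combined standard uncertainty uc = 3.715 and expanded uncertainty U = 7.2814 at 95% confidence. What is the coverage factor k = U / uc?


k = U / uc
k = 7.2814 / 3.715
k = 1.96

1.96


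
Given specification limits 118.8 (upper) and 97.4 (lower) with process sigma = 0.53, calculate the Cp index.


Cp = (USL - LSL) / (6 * sigma)
= (118.8 - 97.4) / (6 * 0.53)
= 21.4000 / 3.1800
= 6.7296

6.7296


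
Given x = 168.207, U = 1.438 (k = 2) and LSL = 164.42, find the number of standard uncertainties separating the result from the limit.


u = U / k = 1.438 / 2 = 0.719
margin = |LSL - x| = |164.42 - 168.207| = 3.787
z = margin / u = 3.787 / 0.719
z = 5.2670

5.2670


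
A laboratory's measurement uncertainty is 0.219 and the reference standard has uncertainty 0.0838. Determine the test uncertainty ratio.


TUR = u_lab / u_ref
= 0.219 / 0.0838
= 2.6134

2.6134


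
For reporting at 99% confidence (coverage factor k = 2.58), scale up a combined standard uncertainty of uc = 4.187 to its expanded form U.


U = k * uc
U = 2.58 * 4.187
U = 10.8025

10.8025
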